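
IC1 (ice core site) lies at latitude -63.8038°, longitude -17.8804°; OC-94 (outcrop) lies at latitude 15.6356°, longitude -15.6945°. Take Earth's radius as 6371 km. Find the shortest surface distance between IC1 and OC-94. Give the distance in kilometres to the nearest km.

Δφ = 79.4394°,  Δλ = 2.1859°
a = sin²(Δφ/2) + cos φ₁ cos φ₂ sin²(Δλ/2) = 0.408517
c = 2·arcsin(√a) = 1.386794 rad = 79.4574°
d = R·c = 6371 × 1.386794 = 8835.3 km

8835 km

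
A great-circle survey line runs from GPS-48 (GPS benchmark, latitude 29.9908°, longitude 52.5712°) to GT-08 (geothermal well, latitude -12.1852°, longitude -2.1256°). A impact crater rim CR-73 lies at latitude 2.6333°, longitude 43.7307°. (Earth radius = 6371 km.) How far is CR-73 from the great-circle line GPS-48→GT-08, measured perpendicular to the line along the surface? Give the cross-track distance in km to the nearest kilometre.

2038 km

δ₁₃ = central angle GPS-48→CR-73 = 0.499383 rad  (haversine)
θ₁₃ = bearing GPS-48→CR-73 = 198.698°,  θ₁₂ = bearing GPS-48→GT-08 = 239.752°
dₓₜ = R·arcsin(sin δ₁₃ · sin(θ₁₃ − θ₁₂)) = 6371·arcsin(0.47888·sin(-41.054°)) = -2038.389 km
|dₓₜ| = 2038.389 km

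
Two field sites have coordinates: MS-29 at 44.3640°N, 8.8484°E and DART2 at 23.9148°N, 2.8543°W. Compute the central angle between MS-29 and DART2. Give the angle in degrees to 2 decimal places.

22.57°

Δφ = -20.4492°,  Δλ = -11.7027°
a = sin²(Δφ/2) + cos φ₁ cos φ₂ sin²(Δλ/2) = 0.038301
c = 2·arcsin(√a) = 0.393957 rad = 22.5721°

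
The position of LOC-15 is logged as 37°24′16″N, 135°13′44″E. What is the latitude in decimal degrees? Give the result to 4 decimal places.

37.4044°N

37° + 24′/60 + 16″/3600 = 37 + 0.40000 + 0.00444 = 37.4044°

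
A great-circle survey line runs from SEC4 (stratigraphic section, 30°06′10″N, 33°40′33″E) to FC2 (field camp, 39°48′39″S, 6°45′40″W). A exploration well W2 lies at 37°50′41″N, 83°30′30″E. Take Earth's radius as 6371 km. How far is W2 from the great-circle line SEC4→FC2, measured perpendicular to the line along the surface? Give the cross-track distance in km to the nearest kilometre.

2487 km

SEC4: φ = +30.10278°, λ = +33.67583°
FC2: φ = -39.81083°, λ = -6.76111°
W2: φ = +37.84472°, λ = +83.50833°
δ₁₃ = central angle SEC4→W2 = 0.725186 rad  (haversine)
θ₁₃ = bearing SEC4→W2 = 65.476°,  θ₁₂ = bearing SEC4→FC2 = 210.462°
dₓₜ = R·arcsin(sin δ₁₃ · sin(θ₁₃ − θ₁₂)) = 6371·arcsin(0.66327·sin(-144.985°)) = -2487.383 km
|dₓₜ| = 2487.383 km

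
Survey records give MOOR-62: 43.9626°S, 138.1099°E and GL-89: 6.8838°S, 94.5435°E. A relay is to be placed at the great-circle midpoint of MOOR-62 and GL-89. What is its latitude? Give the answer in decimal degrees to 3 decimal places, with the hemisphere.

27.060°S

Bx = cos φ₂ cos Δλ = 0.719353,  By = cos φ₂ sin Δλ = -0.684227
φₘ = atan2(sin φ₁ + sin φ₂, √((cos φ₁ + Bx)² + By²)) = -27.06007°
λₘ = λ₁ + atan2(By, cos φ₁ + Bx) = 112.68165°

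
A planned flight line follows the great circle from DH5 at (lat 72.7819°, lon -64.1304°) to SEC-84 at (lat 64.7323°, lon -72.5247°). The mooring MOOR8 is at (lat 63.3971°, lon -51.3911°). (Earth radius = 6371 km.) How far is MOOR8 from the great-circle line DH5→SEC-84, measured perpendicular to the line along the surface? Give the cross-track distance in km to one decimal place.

δ₁₃ = central angle DH5→MOOR8 = 0.182724 rad  (haversine)
θ₁₃ = bearing DH5→MOOR8 = 147.082°,  θ₁₂ = bearing DH5→SEC-84 = 204.671°
dₓₜ = R·arcsin(sin δ₁₃ · sin(θ₁₃ − θ₁₂)) = 6371·arcsin(0.18171·sin(-57.589°)) = -981.201 km
|dₓₜ| = 981.201 km

981.2 km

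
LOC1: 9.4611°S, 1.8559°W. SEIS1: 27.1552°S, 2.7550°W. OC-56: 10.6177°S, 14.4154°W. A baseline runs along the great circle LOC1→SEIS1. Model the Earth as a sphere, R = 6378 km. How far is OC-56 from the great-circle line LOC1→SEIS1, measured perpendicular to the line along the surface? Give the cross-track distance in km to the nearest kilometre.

1365 km

δ₁₃ = central angle LOC1→OC-56 = 0.216773 rad  (haversine)
θ₁₃ = bearing LOC1→OC-56 = 263.579°,  θ₁₂ = bearing LOC1→SEIS1 = 182.630°
dₓₜ = R·arcsin(sin δ₁₃ · sin(θ₁₃ − θ₁₂)) = 6378·arcsin(0.21508·sin(80.949°)) = 1365.095 km
|dₓₜ| = 1365.095 km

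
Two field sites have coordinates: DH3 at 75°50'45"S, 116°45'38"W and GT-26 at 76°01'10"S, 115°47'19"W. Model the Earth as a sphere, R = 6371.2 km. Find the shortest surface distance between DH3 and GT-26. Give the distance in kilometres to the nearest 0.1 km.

32.6 km

DH3: φ = -75.84583°, λ = -116.76056°
GT-26: φ = -76.01944°, λ = -115.78861°
Δφ = -0.1736°,  Δλ = 0.9719°
a = sin²(Δφ/2) + cos φ₁ cos φ₂ sin²(Δλ/2) = 0.000007
c = 2·arcsin(√a) = 0.005117 rad = 0.2932°
d = R·c = 6371.2 × 0.005117 = 32.6 km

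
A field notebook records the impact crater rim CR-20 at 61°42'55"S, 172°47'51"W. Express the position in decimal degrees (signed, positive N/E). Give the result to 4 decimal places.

-61.7153°, -172.7975°

lat: 61.7153° S → -61.7153°
lon: 172.7975° W → -172.7975°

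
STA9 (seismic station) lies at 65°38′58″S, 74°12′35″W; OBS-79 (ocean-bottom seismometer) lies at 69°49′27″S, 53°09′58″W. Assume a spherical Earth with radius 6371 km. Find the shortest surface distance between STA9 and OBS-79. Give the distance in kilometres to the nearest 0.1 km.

993.6 km

STA9: φ = -65.64944°, λ = -74.20972°
OBS-79: φ = -69.82417°, λ = -53.16611°
Δφ = -4.1747°,  Δλ = 21.0436°
a = sin²(Δφ/2) + cos φ₁ cos φ₂ sin²(Δλ/2) = 0.006069
c = 2·arcsin(√a) = 0.155963 rad = 8.9360°
d = R·c = 6371 × 0.155963 = 993.6 km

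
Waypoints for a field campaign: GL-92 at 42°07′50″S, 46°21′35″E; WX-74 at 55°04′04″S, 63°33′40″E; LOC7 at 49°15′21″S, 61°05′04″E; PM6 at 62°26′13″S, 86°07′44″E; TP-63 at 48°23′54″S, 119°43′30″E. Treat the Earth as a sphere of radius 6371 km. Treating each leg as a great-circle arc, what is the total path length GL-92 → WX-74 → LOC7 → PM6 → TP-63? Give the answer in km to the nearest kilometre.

7276 km

GL-92: φ = -42.13056°, λ = +46.35972°
WX-74: φ = -55.06778°, λ = +63.56111°
LOC7: φ = -49.25583°, λ = +61.08444°
PM6: φ = -62.43694°, λ = +86.12889°
TP-63: φ = -48.39833°, λ = +119.72500°
GL-92→WX-74: c = 0.299034 rad, d = 1905.14 km
WX-74→LOC7: c = 0.104829 rad, d = 667.86 km
LOC7→PM6: c = 0.332409 rad, d = 2117.78 km
PM6→TP-63: c = 0.405733 rad, d = 2584.93 km
Total = 1905.14 + 667.86 + 2117.78 + 2584.93 = 7275.71 km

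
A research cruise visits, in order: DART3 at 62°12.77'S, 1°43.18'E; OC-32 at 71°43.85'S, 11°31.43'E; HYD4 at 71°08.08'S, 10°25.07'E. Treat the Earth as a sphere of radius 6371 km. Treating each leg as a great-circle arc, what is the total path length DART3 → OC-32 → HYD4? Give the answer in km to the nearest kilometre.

1215 km

DART3: φ = -62.21283°, λ = +1.71967°
OC-32: φ = -71.73083°, λ = +11.52383°
HYD4: φ = -71.13467°, λ = +10.41783°
DART3→OC-32: c = 0.178566 rad, d = 1137.65 km
OC-32→HYD4: c = 0.012084 rad, d = 76.99 km
Total = 1137.65 + 76.99 = 1214.64 km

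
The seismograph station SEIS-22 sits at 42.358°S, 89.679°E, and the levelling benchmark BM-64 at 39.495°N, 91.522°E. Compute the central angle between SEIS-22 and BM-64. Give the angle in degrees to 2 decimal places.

81.87°

Δφ = 81.8530°,  Δλ = 1.8430°
a = sin²(Δφ/2) + cos φ₁ cos φ₂ sin²(Δλ/2) = 0.429291
c = 2·arcsin(√a) = 1.428902 rad = 81.8701°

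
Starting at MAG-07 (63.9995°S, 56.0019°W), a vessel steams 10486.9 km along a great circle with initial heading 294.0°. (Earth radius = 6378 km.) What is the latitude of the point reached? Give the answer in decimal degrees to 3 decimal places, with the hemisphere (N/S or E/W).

δ = d/R = 10486.9/6378 = 1.644230 rad
φ₂ = arcsin(sin φ₁ cos δ + cos φ₁ sin δ cos θ)
   = arcsin(-0.89879·-0.07337 + 0.43838·0.99730·0.40674) = 14.10895°
λ₂ = λ₁ + atan2(sin θ sin δ cos φ₁, cos δ − sin φ₁ sin φ₂) = -125.95663°

14.109°N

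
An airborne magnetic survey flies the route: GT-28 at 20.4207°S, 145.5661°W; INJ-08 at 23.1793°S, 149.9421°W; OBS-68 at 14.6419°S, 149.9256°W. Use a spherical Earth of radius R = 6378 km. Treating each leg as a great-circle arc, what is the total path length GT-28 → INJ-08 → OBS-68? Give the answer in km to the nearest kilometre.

GT-28→INJ-08: c = 0.085703 rad, d = 546.62 km
INJ-08→OBS-68: c = 0.149006 rad, d = 950.36 km
Total = 546.62 + 950.36 = 1496.98 km

1497 km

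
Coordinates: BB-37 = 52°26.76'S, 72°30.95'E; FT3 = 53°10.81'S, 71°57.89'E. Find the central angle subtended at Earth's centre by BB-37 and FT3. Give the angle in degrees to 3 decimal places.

0.806°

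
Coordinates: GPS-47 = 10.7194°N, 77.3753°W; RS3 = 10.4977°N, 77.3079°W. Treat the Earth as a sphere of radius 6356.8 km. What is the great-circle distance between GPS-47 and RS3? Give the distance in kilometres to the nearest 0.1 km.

Δφ = -0.2217°,  Δλ = 0.0674°
a = sin²(Δφ/2) + cos φ₁ cos φ₂ sin²(Δλ/2) = 0.000004
c = 2·arcsin(√a) = 0.004038 rad = 0.2314°
d = R·c = 6356.8 × 0.004038 = 25.7 km

25.7 km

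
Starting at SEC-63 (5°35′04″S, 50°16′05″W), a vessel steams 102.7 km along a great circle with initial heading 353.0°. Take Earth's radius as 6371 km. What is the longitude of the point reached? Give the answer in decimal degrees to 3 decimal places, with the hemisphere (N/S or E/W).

50.381°W

SEC-63: φ = -5.58444°, λ = -50.26806°
δ = d/R = 102.7/6371 = 0.016120 rad
φ₂ = arcsin(sin φ₁ cos δ + cos φ₁ sin δ cos θ)
   = arcsin(-0.09731·0.99987 + 0.99525·0.01612·0.99255) = -4.66772°
λ₂ = λ₁ + atan2(sin θ sin δ cos φ₁, cos δ − sin φ₁ sin φ₂) = -50.38098°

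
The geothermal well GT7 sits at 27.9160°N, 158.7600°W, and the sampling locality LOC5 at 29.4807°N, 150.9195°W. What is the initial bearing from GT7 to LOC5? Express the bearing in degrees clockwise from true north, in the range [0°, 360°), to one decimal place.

Δλ = 7.8405°
y = sin Δλ · cos φ₂ = 0.118753
x = cos φ₁ sin φ₂ − sin φ₁ cos φ₂ cos Δλ = 0.031116
θ = atan2(y, x) = 75.3174° → 75.3174° (mod 360°)

75.3°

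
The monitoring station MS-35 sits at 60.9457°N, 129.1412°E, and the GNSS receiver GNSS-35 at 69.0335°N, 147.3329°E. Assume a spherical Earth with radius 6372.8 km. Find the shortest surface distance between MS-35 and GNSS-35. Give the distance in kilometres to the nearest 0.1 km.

1232.1 km

Δφ = 8.0878°,  Δλ = 18.1917°
a = sin²(Δφ/2) + cos φ₁ cos φ₂ sin²(Δλ/2) = 0.009316
c = 2·arcsin(√a) = 0.193340 rad = 11.0775°
d = R·c = 6372.8 × 0.193340 = 1232.1 km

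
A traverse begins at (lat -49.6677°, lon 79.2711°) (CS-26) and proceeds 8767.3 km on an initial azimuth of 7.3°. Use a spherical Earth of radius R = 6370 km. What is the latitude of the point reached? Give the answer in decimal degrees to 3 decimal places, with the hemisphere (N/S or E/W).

δ = d/R = 8767.3/6370 = 1.376342 rad
φ₂ = arcsin(sin φ₁ cos δ + cos φ₁ sin δ cos θ)
   = arcsin(-0.76230·0.19323 + 0.64722·0.98115·0.99189) = 28.85364°
λ₂ = λ₁ + atan2(sin θ sin δ cos φ₁, cos δ − sin φ₁ sin φ₂) = 87.45442°

28.854°N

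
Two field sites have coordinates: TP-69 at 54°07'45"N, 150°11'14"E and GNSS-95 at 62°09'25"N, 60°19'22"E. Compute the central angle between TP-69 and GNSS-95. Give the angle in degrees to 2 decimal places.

44.18°

TP-69: φ = +54.12917°, λ = +150.18722°
GNSS-95: φ = +62.15694°, λ = +60.32278°
Δφ = 8.0278°,  Δλ = -89.8644°
a = sin²(Δφ/2) + cos φ₁ cos φ₂ sin²(Δλ/2) = 0.141413
c = 2·arcsin(√a) = 0.771057 rad = 44.1783°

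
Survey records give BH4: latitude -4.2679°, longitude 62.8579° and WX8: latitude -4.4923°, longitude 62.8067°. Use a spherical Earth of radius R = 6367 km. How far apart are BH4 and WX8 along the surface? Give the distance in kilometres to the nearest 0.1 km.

25.6 km

Δφ = -0.2244°,  Δλ = -0.0512°
a = sin²(Δφ/2) + cos φ₁ cos φ₂ sin²(Δλ/2) = 0.000004
c = 2·arcsin(√a) = 0.004017 rad = 0.2301°
d = R·c = 6367 × 0.004017 = 25.6 km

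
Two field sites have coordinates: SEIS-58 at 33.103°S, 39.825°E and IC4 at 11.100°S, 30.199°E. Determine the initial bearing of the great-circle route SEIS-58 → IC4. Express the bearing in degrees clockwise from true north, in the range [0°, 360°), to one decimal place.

335.9°

Δλ = -9.6260°
y = sin Δλ · cos φ₂ = -0.164088
x = cos φ₁ sin φ₂ − sin φ₁ cos φ₂ cos Δλ = 0.367109
θ = atan2(y, x) = -24.0834° → 335.9166° (mod 360°)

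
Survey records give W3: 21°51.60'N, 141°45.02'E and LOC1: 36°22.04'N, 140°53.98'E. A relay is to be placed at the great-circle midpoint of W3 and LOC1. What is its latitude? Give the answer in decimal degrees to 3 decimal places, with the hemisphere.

29.114°N

W3: φ = +21.86000°, λ = +141.75033°
LOC1: φ = +36.36733°, λ = +140.89967°
Bx = cos φ₂ cos Δλ = 0.805143,  By = cos φ₂ sin Δλ = -0.011955
φₘ = atan2(sin φ₁ + sin φ₂, √((cos φ₁ + Bx)² + By²)) = 29.11433°
λₘ = λ₁ + atan2(By, cos φ₁ + Bx) = 141.35515°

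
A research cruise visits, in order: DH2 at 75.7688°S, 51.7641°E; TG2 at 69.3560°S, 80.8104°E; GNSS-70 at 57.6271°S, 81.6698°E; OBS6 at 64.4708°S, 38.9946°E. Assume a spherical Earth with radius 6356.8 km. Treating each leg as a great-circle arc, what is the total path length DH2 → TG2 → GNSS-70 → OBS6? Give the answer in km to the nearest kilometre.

4843 km

DH2→TG2: c = 0.185511 rad, d = 1179.26 km
TG2→GNSS-70: c = 0.204812 rad, d = 1301.95 km
GNSS-70→OBS6: c = 0.371529 rad, d = 2361.74 km
Total = 1179.26 + 1301.95 + 2361.74 = 4842.95 km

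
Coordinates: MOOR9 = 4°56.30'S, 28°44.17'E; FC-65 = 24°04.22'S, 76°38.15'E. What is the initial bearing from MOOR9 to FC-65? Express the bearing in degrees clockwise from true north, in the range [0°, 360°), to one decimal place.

MOOR9: φ = -4.93833°, λ = +28.73617°
FC-65: φ = -24.07033°, λ = +76.63583°
Δλ = 47.8997°
y = sin Δλ · cos φ₂ = 0.677454
x = cos φ₁ sin φ₂ − sin φ₁ cos φ₂ cos Δλ = -0.353649
θ = atan2(y, x) = 117.5658° → 117.5658° (mod 360°)

117.6°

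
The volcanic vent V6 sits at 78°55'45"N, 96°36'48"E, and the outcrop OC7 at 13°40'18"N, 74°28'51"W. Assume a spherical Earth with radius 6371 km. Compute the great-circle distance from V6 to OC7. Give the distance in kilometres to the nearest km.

V6: φ = +78.92917°, λ = +96.61333°
OC7: φ = +13.67167°, λ = -74.48083°
Δφ = -65.2575°,  Δλ = -171.0942°
a = sin²(Δφ/2) + cos φ₁ cos φ₂ sin²(Δλ/2) = 0.476187
c = 2·arcsin(√a) = 1.523151 rad = 87.2701°
d = R·c = 6371 × 1.523151 = 9704.0 km

9704 km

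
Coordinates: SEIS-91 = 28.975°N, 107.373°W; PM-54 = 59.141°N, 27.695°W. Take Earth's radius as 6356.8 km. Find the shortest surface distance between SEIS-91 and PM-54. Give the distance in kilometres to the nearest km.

6684 km

Δφ = 30.1660°,  Δλ = 79.6780°
a = sin²(Δφ/2) + cos φ₁ cos φ₂ sin²(Δλ/2) = 0.251874
c = 2·arcsin(√a) = 1.051521 rad = 60.2477°
d = R·c = 6356.8 × 1.051521 = 6684.3 km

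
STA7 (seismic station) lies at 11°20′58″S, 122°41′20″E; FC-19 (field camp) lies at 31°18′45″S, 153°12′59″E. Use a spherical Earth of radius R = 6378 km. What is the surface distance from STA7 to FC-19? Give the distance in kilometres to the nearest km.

STA7: φ = -11.34944°, λ = +122.68889°
FC-19: φ = -31.31250°, λ = +153.21639°
Δφ = -19.9631°,  Δλ = 30.5275°
a = sin²(Δφ/2) + cos φ₁ cos φ₂ sin²(Δλ/2) = 0.088098
c = 2·arcsin(√a) = 0.602707 rad = 34.5326°
d = R·c = 6378 × 0.602707 = 3844.1 km

3844 km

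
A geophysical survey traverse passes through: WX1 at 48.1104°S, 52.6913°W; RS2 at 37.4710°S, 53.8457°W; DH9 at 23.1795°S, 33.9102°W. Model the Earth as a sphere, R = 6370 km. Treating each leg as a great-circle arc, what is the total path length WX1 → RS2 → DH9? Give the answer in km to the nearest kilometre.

3664 km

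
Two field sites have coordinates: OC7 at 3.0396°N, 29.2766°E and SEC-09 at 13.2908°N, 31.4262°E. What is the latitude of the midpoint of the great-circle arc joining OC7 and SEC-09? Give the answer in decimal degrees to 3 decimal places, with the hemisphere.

Bx = cos φ₂ cos Δλ = 0.972531,  By = cos φ₂ sin Δλ = 0.036504
φₘ = atan2(sin φ₁ + sin φ₂, √((cos φ₁ + Bx)² + By²)) = 8.16662°
λₘ = λ₁ + atan2(By, cos φ₁ + Bx) = 30.33757°

8.167°N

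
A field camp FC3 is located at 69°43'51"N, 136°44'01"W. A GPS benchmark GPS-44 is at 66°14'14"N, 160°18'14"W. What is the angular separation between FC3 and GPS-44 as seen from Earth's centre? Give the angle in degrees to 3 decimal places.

FC3: φ = +69.73083°, λ = -136.73361°
GPS-44: φ = +66.23722°, λ = -160.30389°
Δφ = -3.4936°,  Δλ = -23.5703°
a = sin²(Δφ/2) + cos φ₁ cos φ₂ sin²(Δλ/2) = 0.006752
c = 2·arcsin(√a) = 0.164531 rad = 9.4269°

9.427°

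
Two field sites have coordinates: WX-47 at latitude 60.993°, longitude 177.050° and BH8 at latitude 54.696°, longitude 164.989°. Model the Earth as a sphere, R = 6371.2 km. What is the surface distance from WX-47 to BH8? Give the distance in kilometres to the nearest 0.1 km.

Δφ = -6.2970°,  Δλ = -12.0610°
a = sin²(Δφ/2) + cos φ₁ cos φ₂ sin²(Δλ/2) = 0.006110
c = 2·arcsin(√a) = 0.156489 rad = 8.9661°
d = R·c = 6371.2 × 0.156489 = 997.0 km

997.0 km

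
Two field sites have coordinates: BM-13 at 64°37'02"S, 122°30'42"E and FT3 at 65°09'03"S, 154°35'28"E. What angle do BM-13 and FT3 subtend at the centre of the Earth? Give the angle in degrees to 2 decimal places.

13.48°

BM-13: φ = -64.61722°, λ = +122.51167°
FT3: φ = -65.15083°, λ = +154.59111°
Δφ = -0.5336°,  Δλ = 32.0794°
a = sin²(Δφ/2) + cos φ₁ cos φ₂ sin²(Δλ/2) = 0.013774
c = 2·arcsin(√a) = 0.235268 rad = 13.4799°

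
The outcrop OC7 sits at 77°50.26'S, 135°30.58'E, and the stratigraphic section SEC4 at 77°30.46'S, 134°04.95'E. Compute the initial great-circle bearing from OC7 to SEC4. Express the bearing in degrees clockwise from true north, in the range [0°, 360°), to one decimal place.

316.6°

OC7: φ = -77.83767°, λ = +135.50967°
SEC4: φ = -77.50767°, λ = +134.08250°
Δλ = -1.4272°
y = sin Δλ · cos φ₂ = -0.005387
x = cos φ₁ sin φ₂ − sin φ₁ cos φ₂ cos Δλ = 0.005694
θ = atan2(y, x) = -43.4155° → 316.5845° (mod 360°)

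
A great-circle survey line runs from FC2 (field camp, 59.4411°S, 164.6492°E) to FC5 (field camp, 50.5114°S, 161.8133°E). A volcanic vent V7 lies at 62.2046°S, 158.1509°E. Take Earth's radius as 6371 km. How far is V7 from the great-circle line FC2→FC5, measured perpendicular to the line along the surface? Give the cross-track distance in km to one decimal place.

δ₁₃ = central angle FC2→V7 = 0.073313 rad  (haversine)
θ₁₃ = bearing FC2→V7 = 226.096°,  θ₁₂ = bearing FC2→FC5 = 348.493°
dₓₜ = R·arcsin(sin δ₁₃ · sin(θ₁₃ − θ₁₂)) = 6371·arcsin(0.07325·sin(-122.397°)) = -394.275 km
|dₓₜ| = 394.275 km

394.3 km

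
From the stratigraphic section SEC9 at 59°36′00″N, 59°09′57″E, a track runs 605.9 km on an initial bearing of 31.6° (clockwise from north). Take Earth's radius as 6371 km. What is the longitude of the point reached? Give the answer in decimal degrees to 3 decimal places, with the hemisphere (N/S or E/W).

65.706°E

SEC9: φ = +59.60000°, λ = +59.16583°
δ = d/R = 605.9/6371 = 0.095103 rad
φ₂ = arcsin(sin φ₁ cos δ + cos φ₁ sin δ cos θ)
   = arcsin(0.86251·0.99548 + 0.50603·0.09496·0.85173) = 64.09818°
λ₂ = λ₁ + atan2(sin θ sin δ cos φ₁, cos δ − sin φ₁ sin φ₂) = 65.70634°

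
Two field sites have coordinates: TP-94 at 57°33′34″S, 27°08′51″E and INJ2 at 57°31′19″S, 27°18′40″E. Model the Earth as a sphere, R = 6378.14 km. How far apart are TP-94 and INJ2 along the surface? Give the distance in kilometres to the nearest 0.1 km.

10.6 km

TP-94: φ = -57.55944°, λ = +27.14750°
INJ2: φ = -57.52194°, λ = +27.31111°
Δφ = 0.0375°,  Δλ = 0.1636°
a = sin²(Δφ/2) + cos φ₁ cos φ₂ sin²(Δλ/2) = 0.000001
c = 2·arcsin(√a) = 0.001666 rad = 0.0955°
d = R·c = 6378.14 × 0.001666 = 10.6 km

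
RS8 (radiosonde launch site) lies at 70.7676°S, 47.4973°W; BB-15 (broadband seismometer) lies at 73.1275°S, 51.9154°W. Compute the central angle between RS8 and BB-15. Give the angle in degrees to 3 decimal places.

2.727°

Δφ = -2.3599°,  Δλ = -4.4181°
a = sin²(Δφ/2) + cos φ₁ cos φ₂ sin²(Δλ/2) = 0.000566
c = 2·arcsin(√a) = 0.047590 rad = 2.7267°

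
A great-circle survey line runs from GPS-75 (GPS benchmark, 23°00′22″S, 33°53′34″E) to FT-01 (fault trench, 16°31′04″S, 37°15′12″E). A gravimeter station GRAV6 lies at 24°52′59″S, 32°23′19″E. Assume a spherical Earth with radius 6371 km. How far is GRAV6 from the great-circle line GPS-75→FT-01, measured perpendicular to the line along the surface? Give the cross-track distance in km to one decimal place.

42.0 km

GPS-75: φ = -23.00611°, λ = +33.89278°
FT-01: φ = -16.51778°, λ = +37.25333°
GRAV6: φ = -24.88306°, λ = +32.38861°
δ₁₃ = central angle GPS-75→GRAV6 = 0.040605 rad  (haversine)
θ₁₃ = bearing GPS-75→GRAV6 = 215.917°,  θ₁₂ = bearing GPS-75→FT-01 = 26.574°
dₓₜ = R·arcsin(sin δ₁₃ · sin(θ₁₃ − θ₁₂)) = 6371·arcsin(0.04059·sin(189.343°)) = -41.988 km
|dₓₜ| = 41.988 km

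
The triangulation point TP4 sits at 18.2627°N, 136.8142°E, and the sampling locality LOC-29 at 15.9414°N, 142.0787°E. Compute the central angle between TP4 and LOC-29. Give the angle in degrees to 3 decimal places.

Δφ = -2.3213°,  Δλ = 5.2645°
a = sin²(Δφ/2) + cos φ₁ cos φ₂ sin²(Δλ/2) = 0.002336
c = 2·arcsin(√a) = 0.096705 rad = 5.5408°

5.541°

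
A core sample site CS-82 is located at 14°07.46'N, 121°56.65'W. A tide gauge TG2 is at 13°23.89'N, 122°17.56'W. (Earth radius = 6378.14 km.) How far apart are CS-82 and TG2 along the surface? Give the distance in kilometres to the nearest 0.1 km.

89.2 km

CS-82: φ = +14.12433°, λ = -121.94417°
TG2: φ = +13.39817°, λ = -122.29267°
Δφ = -0.7262°,  Δλ = -0.3485°
a = sin²(Δφ/2) + cos φ₁ cos φ₂ sin²(Δλ/2) = 0.000049
c = 2·arcsin(√a) = 0.013983 rad = 0.8012°
d = R·c = 6378.14 × 0.013983 = 89.2 km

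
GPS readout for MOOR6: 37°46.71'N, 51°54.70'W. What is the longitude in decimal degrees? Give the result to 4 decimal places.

51° + 54.70′/60 = 51 + 0.91167 = 51.9117°

51.9117°W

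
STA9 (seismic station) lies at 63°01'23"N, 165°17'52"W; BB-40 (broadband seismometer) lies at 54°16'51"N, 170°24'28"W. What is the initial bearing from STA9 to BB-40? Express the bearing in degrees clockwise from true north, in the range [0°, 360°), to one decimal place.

STA9: φ = +63.02306°, λ = -165.29778°
BB-40: φ = +54.28083°, λ = -170.40778°
Δλ = -5.1100°
y = sin Δλ · cos φ₂ = -0.051999
x = cos φ₁ sin φ₂ − sin φ₁ cos φ₂ cos Δλ = -0.149921
θ = atan2(y, x) = -160.8713° → 199.1287° (mod 360°)

199.1°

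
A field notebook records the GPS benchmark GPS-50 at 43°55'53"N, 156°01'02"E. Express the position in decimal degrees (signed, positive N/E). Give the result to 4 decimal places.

lat: 43.9314° N → +43.9314°
lon: 156.0172° E → +156.0172°

+43.9314°, +156.0172°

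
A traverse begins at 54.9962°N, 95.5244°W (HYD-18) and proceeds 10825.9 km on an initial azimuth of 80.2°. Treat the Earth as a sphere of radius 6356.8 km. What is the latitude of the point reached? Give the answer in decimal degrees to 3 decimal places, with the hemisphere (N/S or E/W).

0.643°S

δ = d/R = 10825.9/6356.8 = 1.703042 rad
φ₂ = arcsin(sin φ₁ cos δ + cos φ₁ sin δ cos θ)
   = arcsin(0.81911·-0.13186 + 0.57363·0.99127·0.17021) = -0.64312°
λ₂ = λ₁ + atan2(sin θ sin δ cos φ₁, cos δ − sin φ₁ sin φ₂) = 6.82405°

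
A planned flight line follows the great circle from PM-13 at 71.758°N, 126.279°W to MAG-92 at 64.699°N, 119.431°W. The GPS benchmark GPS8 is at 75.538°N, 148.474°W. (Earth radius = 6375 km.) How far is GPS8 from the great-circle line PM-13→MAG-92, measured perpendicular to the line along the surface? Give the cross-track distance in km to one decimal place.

δ₁₃ = central angle PM-13→GPS8 = 0.126322 rad  (haversine)
θ₁₃ = bearing PM-13→GPS8 = 311.512°,  θ₁₂ = bearing PM-13→MAG-92 = 156.991°
dₓₜ = R·arcsin(sin δ₁₃ · sin(θ₁₃ − θ₁₂)) = 6375·arcsin(0.12599·sin(154.521°)) = 345.673 km
|dₓₜ| = 345.673 km

345.7 km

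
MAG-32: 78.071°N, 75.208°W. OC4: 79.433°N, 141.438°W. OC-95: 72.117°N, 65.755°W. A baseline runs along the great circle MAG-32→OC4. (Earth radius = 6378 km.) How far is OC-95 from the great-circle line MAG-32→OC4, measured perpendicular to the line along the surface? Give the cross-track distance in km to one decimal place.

303.5 km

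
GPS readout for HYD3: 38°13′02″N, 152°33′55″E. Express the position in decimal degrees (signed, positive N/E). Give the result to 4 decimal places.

lat: 38.2172° N → +38.2172°
lon: 152.5653° E → +152.5653°

+38.2172°, +152.5653°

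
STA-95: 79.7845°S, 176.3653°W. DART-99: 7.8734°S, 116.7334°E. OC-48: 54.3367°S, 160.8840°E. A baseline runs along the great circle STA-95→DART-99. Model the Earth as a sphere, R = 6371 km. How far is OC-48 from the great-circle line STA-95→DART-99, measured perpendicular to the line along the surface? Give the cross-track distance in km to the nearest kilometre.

δ₁₃ = central angle STA-95→OC-48 = 0.462517 rad  (haversine)
θ₁₃ = bearing STA-95→OC-48 = 329.649°,  θ₁₂ = bearing STA-95→DART-99 = 291.459°
dₓₜ = R·arcsin(sin δ₁₃ · sin(θ₁₃ − θ₁₂)) = 6371·arcsin(0.44620·sin(38.189°)) = 1780.666 km
|dₓₜ| = 1780.666 km

1781 km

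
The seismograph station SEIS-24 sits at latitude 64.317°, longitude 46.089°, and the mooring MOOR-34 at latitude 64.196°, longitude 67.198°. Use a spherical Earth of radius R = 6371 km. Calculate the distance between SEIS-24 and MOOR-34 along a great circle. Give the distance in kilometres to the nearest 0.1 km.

Δφ = -0.1210°,  Δλ = 21.1090°
a = sin²(Δφ/2) + cos φ₁ cos φ₂ sin²(Δλ/2) = 0.006331
c = 2·arcsin(√a) = 0.159300 rad = 9.1272°
d = R·c = 6371 × 0.159300 = 1014.9 km

1014.9 km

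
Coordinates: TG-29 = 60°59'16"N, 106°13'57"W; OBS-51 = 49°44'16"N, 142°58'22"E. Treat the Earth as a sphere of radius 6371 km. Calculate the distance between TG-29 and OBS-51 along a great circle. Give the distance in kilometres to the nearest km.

TG-29: φ = +60.98778°, λ = -106.23250°
OBS-51: φ = +49.73778°, λ = +142.97278°
Δφ = -11.2500°,  Δλ = -110.7947°
a = sin²(Δφ/2) + cos φ₁ cos φ₂ sin²(Δλ/2) = 0.221971
c = 2·arcsin(√a) = 0.981160 rad = 56.2163°
d = R·c = 6371 × 0.981160 = 6251.0 km

6251 km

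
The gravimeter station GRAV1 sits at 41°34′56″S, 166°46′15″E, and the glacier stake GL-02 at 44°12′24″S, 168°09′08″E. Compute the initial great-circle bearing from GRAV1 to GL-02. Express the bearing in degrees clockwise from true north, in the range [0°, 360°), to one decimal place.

159.4°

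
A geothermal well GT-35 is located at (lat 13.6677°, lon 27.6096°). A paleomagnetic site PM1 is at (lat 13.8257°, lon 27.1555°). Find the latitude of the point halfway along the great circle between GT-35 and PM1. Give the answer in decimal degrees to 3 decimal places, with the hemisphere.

Bx = cos φ₂ cos Δλ = 0.970997,  By = cos φ₂ sin Δλ = -0.007696
φₘ = atan2(sin φ₁ + sin φ₂, √((cos φ₁ + Bx)² + By²)) = 13.74680°
λₘ = λ₁ + atan2(By, cos φ₁ + Bx) = 27.38263°

13.747°N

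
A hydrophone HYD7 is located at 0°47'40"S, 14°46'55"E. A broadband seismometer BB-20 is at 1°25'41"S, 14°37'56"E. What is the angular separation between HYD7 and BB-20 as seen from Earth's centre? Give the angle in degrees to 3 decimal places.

0.651°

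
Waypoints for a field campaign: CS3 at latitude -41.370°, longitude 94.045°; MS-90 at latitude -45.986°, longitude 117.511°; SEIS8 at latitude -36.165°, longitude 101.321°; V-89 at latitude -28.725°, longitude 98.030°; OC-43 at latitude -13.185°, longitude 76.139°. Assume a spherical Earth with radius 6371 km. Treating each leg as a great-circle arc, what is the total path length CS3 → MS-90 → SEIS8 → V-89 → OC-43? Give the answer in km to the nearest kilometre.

CS3→MS-90: c = 0.305717 rad, d = 1947.73 km
MS-90→SEIS8: c = 0.272506 rad, d = 1736.14 km
SEIS8→V-89: c = 0.138578 rad, d = 882.88 km
V-89→OC-43: c = 0.446697 rad, d = 2845.91 km
Total = 1947.73 + 1736.14 + 882.88 + 2845.91 = 7412.65 km

7413 km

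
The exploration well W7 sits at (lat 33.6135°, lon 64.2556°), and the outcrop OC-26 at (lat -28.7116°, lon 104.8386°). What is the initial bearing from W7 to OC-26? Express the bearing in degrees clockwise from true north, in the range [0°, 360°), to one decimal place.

143.4°

Δλ = 40.5830°
y = sin Δλ · cos φ₂ = 0.570563
x = cos φ₁ sin φ₂ − sin φ₁ cos φ₂ cos Δλ = -0.768811
θ = atan2(y, x) = 143.4195° → 143.4195° (mod 360°)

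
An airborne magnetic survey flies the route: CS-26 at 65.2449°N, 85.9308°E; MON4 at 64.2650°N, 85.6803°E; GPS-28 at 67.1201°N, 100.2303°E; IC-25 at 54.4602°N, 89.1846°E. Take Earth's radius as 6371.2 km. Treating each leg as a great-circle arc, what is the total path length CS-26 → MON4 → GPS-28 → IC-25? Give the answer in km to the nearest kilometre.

CS-26→MON4: c = 0.017204 rad, d = 109.61 km
MON4→GPS-28: c = 0.115438 rad, d = 735.48 km
GPS-28→IC-25: c = 0.239311 rad, d = 1524.70 km
Total = 109.61 + 735.48 + 1524.70 = 2369.79 km

2370 km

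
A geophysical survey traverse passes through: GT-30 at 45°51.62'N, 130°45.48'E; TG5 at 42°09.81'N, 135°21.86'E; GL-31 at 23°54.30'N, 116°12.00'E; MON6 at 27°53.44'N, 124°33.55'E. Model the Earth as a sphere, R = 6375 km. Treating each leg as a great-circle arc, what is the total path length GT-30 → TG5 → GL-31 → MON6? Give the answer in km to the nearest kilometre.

4192 km

GT-30: φ = +45.86033°, λ = +130.75800°
TG5: φ = +42.16350°, λ = +135.36433°
GL-31: φ = +23.90500°, λ = +116.20000°
MON6: φ = +27.89067°, λ = +124.55917°
GT-30→TG5: c = 0.086608 rad, d = 552.13 km
TG5→GL-31: c = 0.422424 rad, d = 2692.95 km
GL-31→MON6: c = 0.148479 rad, d = 946.56 km
Total = 552.13 + 2692.95 + 946.56 = 4191.63 km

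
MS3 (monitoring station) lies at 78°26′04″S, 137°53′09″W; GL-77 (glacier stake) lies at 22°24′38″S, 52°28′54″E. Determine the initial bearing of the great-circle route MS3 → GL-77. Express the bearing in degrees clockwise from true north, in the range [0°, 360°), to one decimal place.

MS3: φ = -78.43444°, λ = -137.88583°
GL-77: φ = -22.41056°, λ = +52.48167°
Δλ = -169.6325°
y = sin Δλ · cos φ₂ = -0.166370
x = cos φ₁ sin φ₂ − sin φ₁ cos φ₂ cos Δλ = -0.967353
θ = atan2(y, x) = -170.2415° → 189.7585° (mod 360°)

189.8°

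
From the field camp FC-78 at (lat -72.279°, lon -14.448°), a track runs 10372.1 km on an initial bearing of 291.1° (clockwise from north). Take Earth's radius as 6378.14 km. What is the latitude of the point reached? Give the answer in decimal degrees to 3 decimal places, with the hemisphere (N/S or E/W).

9.332°N

δ = d/R = 10372.1/6378.14 = 1.626195 rad
φ₂ = arcsin(sin φ₁ cos δ + cos φ₁ sin δ cos θ)
   = arcsin(-0.95255·-0.05537 + 0.30438·0.99847·0.36000) = 9.33181°
λ₂ = λ₁ + atan2(sin θ sin δ cos φ₁, cos δ − sin φ₁ sin φ₂) = -85.18523°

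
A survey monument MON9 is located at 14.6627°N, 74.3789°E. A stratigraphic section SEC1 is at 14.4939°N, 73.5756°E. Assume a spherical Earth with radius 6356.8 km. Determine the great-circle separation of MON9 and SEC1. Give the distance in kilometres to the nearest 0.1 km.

88.3 km

Δφ = -0.1688°,  Δλ = -0.8033°
a = sin²(Δφ/2) + cos φ₁ cos φ₂ sin²(Δλ/2) = 0.000048
c = 2·arcsin(√a) = 0.013885 rad = 0.7956°
d = R·c = 6356.8 × 0.013885 = 88.3 km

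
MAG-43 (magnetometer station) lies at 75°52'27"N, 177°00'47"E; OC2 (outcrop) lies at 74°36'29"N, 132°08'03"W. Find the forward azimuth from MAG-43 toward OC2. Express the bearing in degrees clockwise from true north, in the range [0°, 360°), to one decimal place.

MAG-43: φ = +75.87417°, λ = +177.01306°
OC2: φ = +74.60806°, λ = -132.13417°
Δλ = 50.8528°
y = sin Δλ · cos φ₂ = 0.205841
x = cos φ₁ sin φ₂ − sin φ₁ cos φ₂ cos Δλ = 0.072802
θ = atan2(y, x) = 70.5224° → 70.5224° (mod 360°)

70.5°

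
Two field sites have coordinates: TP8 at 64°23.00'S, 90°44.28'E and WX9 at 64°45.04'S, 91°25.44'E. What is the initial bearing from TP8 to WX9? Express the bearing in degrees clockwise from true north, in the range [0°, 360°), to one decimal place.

141.6°

TP8: φ = -64.38333°, λ = +90.73800°
WX9: φ = -64.75067°, λ = +91.42400°
Δλ = 0.6860°
y = sin Δλ · cos φ₂ = 0.005107
x = cos φ₁ sin φ₂ − sin φ₁ cos φ₂ cos Δλ = -0.006439
θ = atan2(y, x) = 141.5793° → 141.5793° (mod 360°)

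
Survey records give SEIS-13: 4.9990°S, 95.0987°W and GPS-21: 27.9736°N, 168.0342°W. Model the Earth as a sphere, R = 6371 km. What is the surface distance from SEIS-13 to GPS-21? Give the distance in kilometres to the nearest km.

Δφ = 32.9726°,  Δλ = -72.9355°
a = sin²(Δφ/2) + cos φ₁ cos φ₂ sin²(Δλ/2) = 0.391348
c = 2·arcsin(√a) = 1.351745 rad = 77.4493°
d = R·c = 6371 × 1.351745 = 8612.0 km

8612 km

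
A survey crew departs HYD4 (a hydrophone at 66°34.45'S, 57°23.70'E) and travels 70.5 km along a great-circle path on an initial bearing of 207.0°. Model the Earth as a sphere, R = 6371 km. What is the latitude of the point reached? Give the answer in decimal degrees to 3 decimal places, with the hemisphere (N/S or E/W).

HYD4: φ = -66.57417°, λ = +57.39500°
δ = d/R = 70.5/6371 = 0.011066 rad
φ₂ = arcsin(sin φ₁ cos δ + cos φ₁ sin δ cos θ)
   = arcsin(-0.91758·0.99994 + 0.39756·0.01107·-0.89101) = -67.13737°
λ₂ = λ₁ + atan2(sin θ sin δ cos φ₁, cos δ − sin φ₁ sin φ₂) = 56.65414°

67.137°S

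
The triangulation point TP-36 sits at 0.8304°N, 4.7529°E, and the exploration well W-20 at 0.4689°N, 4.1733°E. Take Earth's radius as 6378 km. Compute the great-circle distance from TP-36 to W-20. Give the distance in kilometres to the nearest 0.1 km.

76.0 km

Δφ = -0.3615°,  Δλ = -0.5796°
a = sin²(Δφ/2) + cos φ₁ cos φ₂ sin²(Δλ/2) = 0.000036
c = 2·arcsin(√a) = 0.011922 rad = 0.6831°
d = R·c = 6378 × 0.011922 = 76.0 km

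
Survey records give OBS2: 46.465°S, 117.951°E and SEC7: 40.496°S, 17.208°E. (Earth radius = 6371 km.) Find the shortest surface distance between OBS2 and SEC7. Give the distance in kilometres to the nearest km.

7571 km

Δφ = 5.9690°,  Δλ = -100.7430°
a = sin²(Δφ/2) + cos φ₁ cos φ₂ sin²(Δλ/2) = 0.313428
c = 2·arcsin(√a) = 1.188401 rad = 68.0904°
d = R·c = 6371 × 1.188401 = 7571.3 km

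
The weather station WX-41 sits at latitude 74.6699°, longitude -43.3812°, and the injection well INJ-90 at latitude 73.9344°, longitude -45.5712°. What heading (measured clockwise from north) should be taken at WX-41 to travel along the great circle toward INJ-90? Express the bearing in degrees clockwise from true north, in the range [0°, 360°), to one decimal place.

219.9°

Δλ = -2.1900°
y = sin Δλ · cos φ₂ = -0.010575
x = cos φ₁ sin φ₂ − sin φ₁ cos φ₂ cos Δλ = -0.012642
θ = atan2(y, x) = -140.0865° → 219.9135° (mod 360°)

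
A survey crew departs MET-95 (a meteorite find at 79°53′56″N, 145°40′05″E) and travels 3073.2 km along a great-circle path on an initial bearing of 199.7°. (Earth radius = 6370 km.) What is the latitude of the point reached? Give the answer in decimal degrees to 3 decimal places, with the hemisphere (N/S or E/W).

52.705°N

MET-95: φ = +79.89889°, λ = +145.66806°
δ = d/R = 3073.2/6370 = 0.482449 rad
φ₂ = arcsin(sin φ₁ cos δ + cos φ₁ sin δ cos θ)
   = arcsin(0.98450·0.88586 + 0.17539·0.46395·-0.94147) = 52.70465°
λ₂ = λ₁ + atan2(sin θ sin δ cos φ₁, cos δ − sin φ₁ sin φ₂) = 130.71008°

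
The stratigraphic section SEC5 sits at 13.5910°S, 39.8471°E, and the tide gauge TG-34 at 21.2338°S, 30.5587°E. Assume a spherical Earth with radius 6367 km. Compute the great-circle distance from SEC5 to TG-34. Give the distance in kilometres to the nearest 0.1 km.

1299.7 km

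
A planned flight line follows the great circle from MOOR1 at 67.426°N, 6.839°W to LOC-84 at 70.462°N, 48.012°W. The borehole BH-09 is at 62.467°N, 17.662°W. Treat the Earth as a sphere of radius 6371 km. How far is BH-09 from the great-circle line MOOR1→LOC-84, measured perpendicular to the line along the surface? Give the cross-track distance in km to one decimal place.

δ₁₃ = central angle MOOR1→BH-09 = 0.117538 rad  (haversine)
θ₁₃ = bearing MOOR1→BH-09 = 227.748°,  θ₁₂ = bearing MOOR1→LOC-84 = 300.429°
dₓₜ = R·arcsin(sin δ₁₃ · sin(θ₁₃ − θ₁₂)) = 6371·arcsin(0.11727·sin(-72.681°)) = -714.742 km
|dₓₜ| = 714.742 km

714.7 km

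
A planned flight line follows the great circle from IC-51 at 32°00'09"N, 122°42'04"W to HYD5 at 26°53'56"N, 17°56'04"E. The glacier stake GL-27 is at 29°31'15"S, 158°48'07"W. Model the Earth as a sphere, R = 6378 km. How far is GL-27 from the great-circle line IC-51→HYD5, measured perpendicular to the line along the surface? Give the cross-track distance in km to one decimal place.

428.8 km

IC-51: φ = +32.00250°, λ = -122.70111°
HYD5: φ = +26.89889°, λ = +17.93444°
GL-27: φ = -29.52083°, λ = -158.80194°
δ₁₃ = central angle IC-51→GL-27 = 1.229081 rad  (haversine)
θ₁₃ = bearing IC-51→GL-27 = 212.969°,  θ₁₂ = bearing IC-51→HYD5 = 37.057°
dₓₜ = R·arcsin(sin δ₁₃ · sin(θ₁₃ − θ₁₂)) = 6378·arcsin(0.94218·sin(175.911°)) = 428.787 km
|dₓₜ| = 428.787 km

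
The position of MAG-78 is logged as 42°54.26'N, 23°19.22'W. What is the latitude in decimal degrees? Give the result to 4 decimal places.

42.9043°N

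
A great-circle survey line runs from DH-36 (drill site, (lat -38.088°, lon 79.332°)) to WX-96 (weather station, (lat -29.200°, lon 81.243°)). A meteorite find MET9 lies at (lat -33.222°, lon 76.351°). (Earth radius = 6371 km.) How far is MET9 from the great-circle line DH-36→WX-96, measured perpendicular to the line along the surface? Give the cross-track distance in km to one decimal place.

δ₁₃ = central angle DH-36→MET9 = 0.094853 rad  (haversine)
θ₁₃ = bearing DH-36→MET9 = 332.655°,  θ₁₂ = bearing DH-36→WX-96 = 10.690°
dₓₜ = R·arcsin(sin δ₁₃ · sin(θ₁₃ − θ₁₂)) = 6371·arcsin(0.09471·sin(321.965°)) = -371.991 km
|dₓₜ| = 371.991 km

372.0 km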